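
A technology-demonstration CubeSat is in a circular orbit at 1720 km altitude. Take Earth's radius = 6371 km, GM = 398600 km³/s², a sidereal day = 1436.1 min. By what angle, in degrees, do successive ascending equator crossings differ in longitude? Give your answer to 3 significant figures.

30.3°

Semi-major axis a = 6371 + 1720 = 8091 km. Period T = 2π√(a³/μ) = 2π√(8091³/398600) = 7242.9 s = 120.72 min.
During one orbit Earth rotates (7242.9 / 86166) × 360° = 30.26°.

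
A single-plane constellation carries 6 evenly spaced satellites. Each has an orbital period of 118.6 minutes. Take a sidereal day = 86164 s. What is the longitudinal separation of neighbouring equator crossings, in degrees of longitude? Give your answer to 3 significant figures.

4.96°

T = 118.6 min = 7116.0 s.
Single-satellite node shift = (7116.0/86164) × 360° = 29.73°.
With 6 satellites evenly phased, successive equator crossings are 29.73/6 = 4.955° apart.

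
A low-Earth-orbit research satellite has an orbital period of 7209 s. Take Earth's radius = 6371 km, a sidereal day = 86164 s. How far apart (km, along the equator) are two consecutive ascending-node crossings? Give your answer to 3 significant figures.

During one orbit Earth rotates (7209.0 / 86164) × 360° = 30.12°.
At the equator that is 30.12° × (2π·6371/360) km/° = 30.12 × 111.2 = 3349 km.

3350 km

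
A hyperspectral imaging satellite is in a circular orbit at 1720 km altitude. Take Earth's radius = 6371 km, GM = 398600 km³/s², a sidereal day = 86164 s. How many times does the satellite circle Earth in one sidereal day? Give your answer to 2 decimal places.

11.90

Semi-major axis a = 6371 + 1720 = 8091 km. Period T = 2π√(a³/μ) = 2π√(8091³/398600) = 7242.9 s = 120.72 min.
Orbits per sidereal day = 86164 / 7242.9 = 11.896.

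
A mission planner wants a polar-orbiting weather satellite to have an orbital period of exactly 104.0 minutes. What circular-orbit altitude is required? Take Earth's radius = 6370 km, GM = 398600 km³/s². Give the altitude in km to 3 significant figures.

T = 104.0 min = 6240.0 s.
From T = 2π√(a³/μ): a = (μ T²/4π²)^(1/3) = (398600 × 6240.0² / 4π²)^(1/3) = 7326 km.
Altitude h = a − R = 7326 − 6370 = 956 km.

956 km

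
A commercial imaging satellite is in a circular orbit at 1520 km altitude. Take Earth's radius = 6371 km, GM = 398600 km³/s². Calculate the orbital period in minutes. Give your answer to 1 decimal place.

116.3 min

Semi-major axis a = 6371 + 1520 = 7891 km. Period T = 2π√(a³/μ) = 2π√(7891³/398600) = 6976.0 s = 116.27 min.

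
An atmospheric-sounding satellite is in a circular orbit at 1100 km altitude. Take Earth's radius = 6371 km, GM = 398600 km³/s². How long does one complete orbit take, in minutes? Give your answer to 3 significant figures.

Semi-major axis a = 6371 + 1100 = 7471 km. Period T = 2π√(a³/μ) = 2π√(7471³/398600) = 6426.6 s = 107.11 min.

107 min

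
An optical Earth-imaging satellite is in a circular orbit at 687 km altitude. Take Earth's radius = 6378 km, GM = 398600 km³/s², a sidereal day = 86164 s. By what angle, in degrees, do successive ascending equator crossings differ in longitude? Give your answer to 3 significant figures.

24.7°

Semi-major axis a = 6378 + 687 = 7065 km. Period T = 2π√(a³/μ) = 2π√(7065³/398600) = 5909.9 s = 98.50 min.
During one orbit Earth rotates (5909.9 / 86164) × 360° = 24.69°.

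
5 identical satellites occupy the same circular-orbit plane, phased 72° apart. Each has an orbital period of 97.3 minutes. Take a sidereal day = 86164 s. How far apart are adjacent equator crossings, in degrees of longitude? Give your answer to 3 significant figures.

T = 97.3 min = 5838.0 s.
Single-satellite node shift = (5838.0/86164) × 360° = 24.39°.
With 5 satellites evenly phased, successive equator crossings are 24.39/5 = 4.878° apart.

4.88°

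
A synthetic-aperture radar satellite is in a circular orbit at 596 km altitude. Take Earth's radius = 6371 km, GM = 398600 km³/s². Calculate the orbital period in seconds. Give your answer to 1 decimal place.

Semi-major axis a = 6371 + 596 = 6967 km. Period T = 2π√(a³/μ) = 2π√(6967³/398600) = 5787.4 s = 96.46 min.

5787.4 seconds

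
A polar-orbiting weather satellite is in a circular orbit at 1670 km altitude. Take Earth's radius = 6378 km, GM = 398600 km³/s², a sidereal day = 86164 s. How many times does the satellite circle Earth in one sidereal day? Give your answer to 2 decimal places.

Semi-major axis a = 6378 + 1670 = 8048 km. Period T = 2π√(a³/μ) = 2π√(8048³/398600) = 7185.3 s = 119.75 min.
Orbits per sidereal day = 86164 / 7185.3 = 11.992.

11.99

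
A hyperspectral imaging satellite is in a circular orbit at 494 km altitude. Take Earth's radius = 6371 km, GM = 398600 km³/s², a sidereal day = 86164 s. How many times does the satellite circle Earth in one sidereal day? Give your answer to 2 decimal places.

Semi-major axis a = 6371 + 494 = 6865 km. Period T = 2π√(a³/μ) = 2π√(6865³/398600) = 5660.7 s = 94.35 min.
Orbits per sidereal day = 86164 / 5660.7 = 15.221.

15.22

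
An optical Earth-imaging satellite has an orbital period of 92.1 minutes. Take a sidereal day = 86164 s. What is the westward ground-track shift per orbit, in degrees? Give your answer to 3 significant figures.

T = 92.1 min = 5526.0 s.
During one orbit Earth rotates (5526.0 / 86164) × 360° = 23.09°.

23.1°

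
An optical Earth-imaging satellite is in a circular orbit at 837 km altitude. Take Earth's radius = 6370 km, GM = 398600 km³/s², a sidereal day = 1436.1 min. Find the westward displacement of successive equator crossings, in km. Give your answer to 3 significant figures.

2830 km

Semi-major axis a = 6370 + 837 = 7207 km. Period T = 2π√(a³/μ) = 2π√(7207³/398600) = 6089.0 s = 101.48 min.
During one orbit Earth rotates (6089.0 / 86166) × 360° = 25.44°.
At the equator that is 25.44° × (2π·6370/360) km/° = 25.44 × 111.2 = 2828 km.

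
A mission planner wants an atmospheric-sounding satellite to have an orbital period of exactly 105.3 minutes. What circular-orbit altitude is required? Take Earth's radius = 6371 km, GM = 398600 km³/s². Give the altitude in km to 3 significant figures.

1020 km

T = 105.3 min = 6318.0 s.
From T = 2π√(a³/μ): a = (μ T²/4π²)^(1/3) = (398600 × 6318.0² / 4π²)^(1/3) = 7387 km.
Altitude h = a − R = 7387 − 6371 = 1016 km.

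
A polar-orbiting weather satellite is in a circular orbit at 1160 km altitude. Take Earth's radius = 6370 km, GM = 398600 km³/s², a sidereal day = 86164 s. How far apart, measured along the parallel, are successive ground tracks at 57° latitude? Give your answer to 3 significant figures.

1650 km

Semi-major axis a = 6370 + 1160 = 7530 km. Period T = 2π√(a³/μ) = 2π√(7530³/398600) = 6502.8 s = 108.38 min.
Node shift per orbit = (6502.8/86164) × 360° = 27.17°.
Equatorial spacing = 27.17 × 111.2 km/° = 3021 km.
At 57° latitude, spacing = 3021 × cos(57°) = 1645 km.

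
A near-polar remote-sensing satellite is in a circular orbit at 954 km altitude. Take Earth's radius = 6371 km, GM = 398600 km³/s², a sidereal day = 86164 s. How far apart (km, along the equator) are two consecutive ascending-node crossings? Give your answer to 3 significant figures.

2900 km

Semi-major axis a = 6371 + 954 = 7325 km. Period T = 2π√(a³/μ) = 2π√(7325³/398600) = 6239.1 s = 103.99 min.
During one orbit Earth rotates (6239.1 / 86164) × 360° = 26.07°.
At the equator that is 26.07° × (2π·6371/360) km/° = 26.07 × 111.2 = 2899 km.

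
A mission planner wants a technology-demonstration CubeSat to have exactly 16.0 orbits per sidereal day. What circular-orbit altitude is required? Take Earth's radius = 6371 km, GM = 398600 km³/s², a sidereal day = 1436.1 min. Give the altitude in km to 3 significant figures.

Required period T = 86166 / 16.0 = 5385.4 s.
From T = 2π√(a³/μ): a = (μ T²/4π²)^(1/3) = (398600 × 5385.4² / 4π²)^(1/3) = 6641 km.
Altitude h = a − R = 6641 − 6371 = 270 km.

270 km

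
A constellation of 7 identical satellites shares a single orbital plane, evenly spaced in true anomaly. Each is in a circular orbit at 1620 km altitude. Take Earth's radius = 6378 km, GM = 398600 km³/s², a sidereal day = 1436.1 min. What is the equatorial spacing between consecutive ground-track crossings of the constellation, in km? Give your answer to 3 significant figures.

473 km

Semi-major axis a = 6378 + 1620 = 7998 km. Period T = 2π√(a³/μ) = 2π√(7998³/398600) = 7118.4 s = 118.64 min.
Single-satellite node shift = (7118.4/86166) × 360° = 29.74°.
With 7 satellites evenly phased, successive equator crossings are 29.74/7 = 4.249° apart.
That is 4.249 × 111.3 = 473 km at the equator.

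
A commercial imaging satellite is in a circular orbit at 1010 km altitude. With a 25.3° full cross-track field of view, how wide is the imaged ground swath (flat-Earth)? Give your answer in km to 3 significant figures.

453 km

Half-angle = 25.3°/2 = 12.65°.
Swath width ≈ 2h·tan(θ/2) = 2 × 1010 × tan(12.65°) = 453.4 km.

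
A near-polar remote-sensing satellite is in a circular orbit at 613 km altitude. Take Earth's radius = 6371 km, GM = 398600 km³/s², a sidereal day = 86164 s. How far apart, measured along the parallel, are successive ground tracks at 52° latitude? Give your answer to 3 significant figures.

1660 km

Semi-major axis a = 6371 + 613 = 6984 km. Period T = 2π√(a³/μ) = 2π√(6984³/398600) = 5808.5 s = 96.81 min.
Node shift per orbit = (5808.5/86164) × 360° = 24.27°.
Equatorial spacing = 24.27 × 111.2 km/° = 2699 km.
At 52° latitude, spacing = 2699 × cos(52°) = 1661 km.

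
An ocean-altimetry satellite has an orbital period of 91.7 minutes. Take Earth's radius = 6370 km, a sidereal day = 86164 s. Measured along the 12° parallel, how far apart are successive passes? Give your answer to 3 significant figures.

2500 km

T = 91.7 min = 5502.0 s.
Node shift per orbit = (5502.0/86164) × 360° = 22.99°.
Equatorial spacing = 22.99 × 111.2 km/° = 2556 km.
At 12° latitude, spacing = 2556 × cos(12°) = 2500 km.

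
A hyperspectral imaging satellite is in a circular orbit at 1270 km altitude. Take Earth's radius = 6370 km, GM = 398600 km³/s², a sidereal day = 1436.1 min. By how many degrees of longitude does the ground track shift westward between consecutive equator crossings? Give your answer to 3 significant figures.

27.8°

Semi-major axis a = 6370 + 1270 = 7640 km. Period T = 2π√(a³/μ) = 2π√(7640³/398600) = 6645.9 s = 110.76 min.
During one orbit Earth rotates (6645.9 / 86166) × 360° = 27.77°.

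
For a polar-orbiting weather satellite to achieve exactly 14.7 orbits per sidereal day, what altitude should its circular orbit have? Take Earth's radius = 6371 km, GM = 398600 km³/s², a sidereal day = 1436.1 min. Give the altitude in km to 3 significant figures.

655 km

Required period T = 86166 / 14.7 = 5861.6 s.
From T = 2π√(a³/μ): a = (μ T²/4π²)^(1/3) = (398600 × 5861.6² / 4π²)^(1/3) = 7026 km.
Altitude h = a − R = 7026 − 6371 = 655 km.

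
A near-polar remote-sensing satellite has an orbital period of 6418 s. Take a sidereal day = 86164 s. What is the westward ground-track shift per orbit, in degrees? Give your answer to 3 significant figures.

During one orbit Earth rotates (6418.0 / 86164) × 360° = 26.81°.

26.8°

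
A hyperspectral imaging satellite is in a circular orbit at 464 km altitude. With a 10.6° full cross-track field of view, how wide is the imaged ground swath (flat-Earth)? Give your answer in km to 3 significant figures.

86.1 km

Half-angle = 10.6°/2 = 5.3°.
Swath width ≈ 2h·tan(θ/2) = 2 × 464 × tan(5.3°) = 86.1 km.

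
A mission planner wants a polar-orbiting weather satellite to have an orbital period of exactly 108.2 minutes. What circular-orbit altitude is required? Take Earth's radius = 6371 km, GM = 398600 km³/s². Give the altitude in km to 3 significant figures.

1150 km

T = 108.2 min = 6492.0 s.
From T = 2π√(a³/μ): a = (μ T²/4π²)^(1/3) = (398600 × 6492.0² / 4π²)^(1/3) = 7522 km.
Altitude h = a − R = 7522 − 6371 = 1151 km.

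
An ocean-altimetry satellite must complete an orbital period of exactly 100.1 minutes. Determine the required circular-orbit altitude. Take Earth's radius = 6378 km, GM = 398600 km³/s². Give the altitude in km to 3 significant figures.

T = 100.1 min = 6006.0 s.
From T = 2π√(a³/μ): a = (μ T²/4π²)^(1/3) = (398600 × 6006.0² / 4π²)^(1/3) = 7141 km.
Altitude h = a − R = 7141 − 6378 = 763 km.

763 km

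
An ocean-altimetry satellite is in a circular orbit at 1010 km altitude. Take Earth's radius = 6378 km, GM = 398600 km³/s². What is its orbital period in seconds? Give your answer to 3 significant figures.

6320 seconds

Semi-major axis a = 6378 + 1010 = 7388 km. Period T = 2π√(a³/μ) = 2π√(7388³/398600) = 6319.8 s = 105.33 min.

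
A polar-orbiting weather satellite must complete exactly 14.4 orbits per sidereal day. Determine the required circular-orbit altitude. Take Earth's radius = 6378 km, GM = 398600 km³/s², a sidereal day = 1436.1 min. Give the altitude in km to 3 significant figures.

746 km

Required period T = 86166 / 14.4 = 5983.8 s.
From T = 2π√(a³/μ): a = (μ T²/4π²)^(1/3) = (398600 × 5983.8² / 4π²)^(1/3) = 7124 km.
Altitude h = a − R = 7124 − 6378 = 746 km.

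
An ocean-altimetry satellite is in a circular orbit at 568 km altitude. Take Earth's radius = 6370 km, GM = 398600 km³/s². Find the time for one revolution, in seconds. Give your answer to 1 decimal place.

5751.3 seconds

Semi-major axis a = 6370 + 568 = 6938 km. Period T = 2π√(a³/μ) = 2π√(6938³/398600) = 5751.3 s = 95.85 min.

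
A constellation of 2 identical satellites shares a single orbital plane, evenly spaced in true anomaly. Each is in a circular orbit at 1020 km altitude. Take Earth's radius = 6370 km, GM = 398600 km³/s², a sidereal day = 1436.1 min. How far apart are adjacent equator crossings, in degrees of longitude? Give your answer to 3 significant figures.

13.2°

Semi-major axis a = 6370 + 1020 = 7390 km. Period T = 2π√(a³/μ) = 2π√(7390³/398600) = 6322.3 s = 105.37 min.
Single-satellite node shift = (6322.3/86166) × 360° = 26.41°.
With 2 satellites evenly phased, successive equator crossings are 26.41/2 = 13.207° apart.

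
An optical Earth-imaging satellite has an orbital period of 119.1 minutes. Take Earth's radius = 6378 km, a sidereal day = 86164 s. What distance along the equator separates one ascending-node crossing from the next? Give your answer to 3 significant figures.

3320 km

T = 119.1 min = 7146.0 s.
During one orbit Earth rotates (7146.0 / 86164) × 360° = 29.86°.
At the equator that is 29.86° × (2π·6378/360) km/° = 29.86 × 111.3 = 3324 km.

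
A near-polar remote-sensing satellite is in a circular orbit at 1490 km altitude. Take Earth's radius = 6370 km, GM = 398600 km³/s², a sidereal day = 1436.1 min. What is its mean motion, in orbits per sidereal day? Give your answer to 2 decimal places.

12.42

Semi-major axis a = 6370 + 1490 = 7860 km. Period T = 2π√(a³/μ) = 2π√(7860³/398600) = 6935.0 s = 115.58 min.
Orbits per sidereal day = 86166 / 6935.0 = 12.425.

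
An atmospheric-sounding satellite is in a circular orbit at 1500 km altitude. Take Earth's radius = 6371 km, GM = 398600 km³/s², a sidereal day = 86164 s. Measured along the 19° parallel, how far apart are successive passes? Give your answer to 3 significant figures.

Semi-major axis a = 6371 + 1500 = 7871 km. Period T = 2π√(a³/μ) = 2π√(7871³/398600) = 6949.5 s = 115.83 min.
Node shift per orbit = (6949.5/86164) × 360° = 29.04°.
Equatorial spacing = 29.04 × 111.2 km/° = 3229 km.
At 19° latitude, spacing = 3229 × cos(19°) = 3053 km.

3050 km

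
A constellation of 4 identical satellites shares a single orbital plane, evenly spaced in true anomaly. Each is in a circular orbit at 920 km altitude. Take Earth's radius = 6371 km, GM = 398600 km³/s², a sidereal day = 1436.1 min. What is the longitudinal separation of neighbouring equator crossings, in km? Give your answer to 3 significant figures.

720 km

Semi-major axis a = 6371 + 920 = 7291 km. Period T = 2π√(a³/μ) = 2π√(7291³/398600) = 6195.7 s = 103.26 min.
Single-satellite node shift = (6195.7/86166) × 360° = 25.89°.
With 4 satellites evenly phased, successive equator crossings are 25.89/4 = 6.471° apart.
That is 6.471 × 111.2 = 720 km at the equator.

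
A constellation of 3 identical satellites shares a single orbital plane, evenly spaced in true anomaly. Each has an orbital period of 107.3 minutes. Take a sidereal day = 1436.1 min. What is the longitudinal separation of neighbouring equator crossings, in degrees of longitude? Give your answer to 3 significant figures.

8.97°

T = 107.3 min = 6438.0 s.
Single-satellite node shift = (6438.0/86166) × 360° = 26.90°.
With 3 satellites evenly phased, successive equator crossings are 26.90/3 = 8.966° apart.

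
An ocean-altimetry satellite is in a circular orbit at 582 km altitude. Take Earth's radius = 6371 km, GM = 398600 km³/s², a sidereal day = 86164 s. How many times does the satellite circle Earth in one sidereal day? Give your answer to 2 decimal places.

Semi-major axis a = 6371 + 582 = 6953 km. Period T = 2π√(a³/μ) = 2π√(6953³/398600) = 5769.9 s = 96.17 min.
Orbits per sidereal day = 86164 / 5769.9 = 14.933.

14.93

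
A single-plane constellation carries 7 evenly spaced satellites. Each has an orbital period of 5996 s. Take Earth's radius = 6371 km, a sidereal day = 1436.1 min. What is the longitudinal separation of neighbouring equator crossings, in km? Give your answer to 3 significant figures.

Single-satellite node shift = (5996.0/86166) × 360° = 25.05°.
With 7 satellites evenly phased, successive equator crossings are 25.05/7 = 3.579° apart.
That is 3.579 × 111.2 = 398 km at the equator.

398 km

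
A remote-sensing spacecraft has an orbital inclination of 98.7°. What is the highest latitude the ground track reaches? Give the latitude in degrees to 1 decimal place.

Retrograde orbit: the ground track reaches ±(180° − i) = ±(180 − 98.7) = ±81.3°.

81.3°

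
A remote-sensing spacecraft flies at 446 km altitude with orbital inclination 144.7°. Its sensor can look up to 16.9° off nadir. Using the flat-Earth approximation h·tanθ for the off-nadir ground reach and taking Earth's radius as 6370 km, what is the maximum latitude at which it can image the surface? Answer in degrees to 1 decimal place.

Retrograde orbit: the ground track reaches ±(180° − i) = ±(180 − 144.7) = ±35.3°.
Sensor half-swath on the ground ≈ 446·tan(16.9°) = 136 km = 1.22° of latitude.
Maximum observable latitude ≈ 35.3 + 1.22 = 36.5°.

36.5°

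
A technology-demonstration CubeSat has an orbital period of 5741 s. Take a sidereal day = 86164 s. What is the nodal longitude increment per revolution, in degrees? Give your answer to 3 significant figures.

24.0°

During one orbit Earth rotates (5741.0 / 86164) × 360° = 23.99°.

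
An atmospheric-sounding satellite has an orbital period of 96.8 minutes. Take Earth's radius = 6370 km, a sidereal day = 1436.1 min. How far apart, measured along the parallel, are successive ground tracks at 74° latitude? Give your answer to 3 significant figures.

744 km

T = 96.8 min = 5808.0 s.
Node shift per orbit = (5808.0/86166) × 360° = 24.27°.
Equatorial spacing = 24.27 × 111.2 km/° = 2698 km.
At 74° latitude, spacing = 2698 × cos(74°) = 744 km.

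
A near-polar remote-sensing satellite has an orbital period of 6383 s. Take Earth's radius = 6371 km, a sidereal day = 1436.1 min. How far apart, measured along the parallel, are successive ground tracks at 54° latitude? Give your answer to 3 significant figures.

1740 km

Node shift per orbit = (6383.0/86166) × 360° = 26.67°.
Equatorial spacing = 26.67 × 111.2 km/° = 2965 km.
At 54° latitude, spacing = 2965 × cos(54°) = 1743 km.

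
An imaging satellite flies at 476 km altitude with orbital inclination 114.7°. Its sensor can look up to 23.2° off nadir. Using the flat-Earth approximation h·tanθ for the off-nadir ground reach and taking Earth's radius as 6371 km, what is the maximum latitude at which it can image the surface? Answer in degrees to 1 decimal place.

67.1°

Retrograde orbit: the ground track reaches ±(180° − i) = ±(180 − 114.7) = ±65.3°.
Sensor half-swath on the ground ≈ 476·tan(23.2°) = 204 km = 1.83° of latitude.
Maximum observable latitude ≈ 65.3 + 1.83 = 67.1°.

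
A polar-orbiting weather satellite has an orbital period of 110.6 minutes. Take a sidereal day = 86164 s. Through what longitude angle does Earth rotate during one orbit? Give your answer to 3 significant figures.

T = 110.6 min = 6636.0 s.
During one orbit Earth rotates (6636.0 / 86164) × 360° = 27.73°.

27.7°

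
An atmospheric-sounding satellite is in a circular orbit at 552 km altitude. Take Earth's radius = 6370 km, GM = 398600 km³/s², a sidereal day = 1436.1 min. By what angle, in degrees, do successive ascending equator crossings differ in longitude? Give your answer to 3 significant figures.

23.9°

Semi-major axis a = 6370 + 552 = 6922 km. Period T = 2π√(a³/μ) = 2π√(6922³/398600) = 5731.4 s = 95.52 min.
During one orbit Earth rotates (5731.4 / 86166) × 360° = 23.95°.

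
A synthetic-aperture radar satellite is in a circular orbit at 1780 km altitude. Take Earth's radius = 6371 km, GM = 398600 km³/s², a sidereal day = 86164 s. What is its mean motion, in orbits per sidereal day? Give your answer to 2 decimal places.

11.77

Semi-major axis a = 6371 + 1780 = 8151 km. Period T = 2π√(a³/μ) = 2π√(8151³/398600) = 7323.6 s = 122.06 min.
Orbits per sidereal day = 86164 / 7323.6 = 11.765.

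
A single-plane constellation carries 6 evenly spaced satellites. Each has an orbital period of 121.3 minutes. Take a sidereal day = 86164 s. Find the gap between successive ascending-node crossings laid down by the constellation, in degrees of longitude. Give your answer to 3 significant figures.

T = 121.3 min = 7278.0 s.
Single-satellite node shift = (7278.0/86164) × 360° = 30.41°.
With 6 satellites evenly phased, successive equator crossings are 30.41/6 = 5.068° apart.

5.07°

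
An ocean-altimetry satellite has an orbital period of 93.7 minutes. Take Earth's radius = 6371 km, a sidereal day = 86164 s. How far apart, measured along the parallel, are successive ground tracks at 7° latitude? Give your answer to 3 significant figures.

T = 93.7 min = 5622.0 s.
Node shift per orbit = (5622.0/86164) × 360° = 23.49°.
Equatorial spacing = 23.49 × 111.2 km/° = 2612 km.
At 7° latitude, spacing = 2612 × cos(7°) = 2592 km.

2590 km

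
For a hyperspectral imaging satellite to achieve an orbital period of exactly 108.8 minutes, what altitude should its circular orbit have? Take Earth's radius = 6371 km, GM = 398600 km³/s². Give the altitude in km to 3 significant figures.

T = 108.8 min = 6528.0 s.
From T = 2π√(a³/μ): a = (μ T²/4π²)^(1/3) = (398600 × 6528.0² / 4π²)^(1/3) = 7549 km.
Altitude h = a − R = 7549 − 6371 = 1178 km.

1180 km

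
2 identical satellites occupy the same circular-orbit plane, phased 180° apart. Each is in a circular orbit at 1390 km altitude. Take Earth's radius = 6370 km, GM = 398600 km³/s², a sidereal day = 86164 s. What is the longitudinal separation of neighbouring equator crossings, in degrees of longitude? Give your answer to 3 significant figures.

Semi-major axis a = 6370 + 1390 = 7760 km. Period T = 2π√(a³/μ) = 2π√(7760³/398600) = 6803.1 s = 113.38 min.
Single-satellite node shift = (6803.1/86164) × 360° = 28.42°.
With 2 satellites evenly phased, successive equator crossings are 28.42/2 = 14.212° apart.

14.2°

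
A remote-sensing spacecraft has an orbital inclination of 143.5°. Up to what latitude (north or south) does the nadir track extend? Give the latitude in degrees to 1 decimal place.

36.5°

Retrograde orbit: the ground track reaches ±(180° − i) = ±(180 − 143.5) = ±36.5°.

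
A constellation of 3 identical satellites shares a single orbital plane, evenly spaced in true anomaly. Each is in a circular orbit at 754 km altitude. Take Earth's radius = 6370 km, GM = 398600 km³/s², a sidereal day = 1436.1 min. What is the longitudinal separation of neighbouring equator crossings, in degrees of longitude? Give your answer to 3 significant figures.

Semi-major axis a = 6370 + 754 = 7124 km. Period T = 2π√(a³/μ) = 2π√(7124³/398600) = 5984.1 s = 99.73 min.
Single-satellite node shift = (5984.1/86166) × 360° = 25.00°.
With 3 satellites evenly phased, successive equator crossings are 25.00/3 = 8.334° apart.

8.33°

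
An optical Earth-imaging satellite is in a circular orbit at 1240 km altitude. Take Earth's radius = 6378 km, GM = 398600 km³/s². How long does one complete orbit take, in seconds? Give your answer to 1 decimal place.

Semi-major axis a = 6378 + 1240 = 7618 km. Period T = 2π√(a³/μ) = 2π√(7618³/398600) = 6617.2 s = 110.29 min.

6617.2 seconds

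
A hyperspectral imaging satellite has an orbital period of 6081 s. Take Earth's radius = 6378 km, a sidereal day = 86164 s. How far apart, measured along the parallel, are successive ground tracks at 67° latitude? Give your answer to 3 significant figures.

1110 km

Node shift per orbit = (6081.0/86164) × 360° = 25.41°.
Equatorial spacing = 25.41 × 111.3 km/° = 2828 km.
At 67° latitude, spacing = 2828 × cos(67°) = 1105 km.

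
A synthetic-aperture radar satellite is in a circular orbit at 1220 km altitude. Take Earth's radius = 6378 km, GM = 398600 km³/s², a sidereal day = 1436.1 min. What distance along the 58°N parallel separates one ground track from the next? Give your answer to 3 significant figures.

1620 km

Semi-major axis a = 6378 + 1220 = 7598 km. Period T = 2π√(a³/μ) = 2π√(7598³/398600) = 6591.1 s = 109.85 min.
Node shift per orbit = (6591.1/86166) × 360° = 27.54°.
Equatorial spacing = 27.54 × 111.3 km/° = 3065 km.
At 58° latitude, spacing = 3065 × cos(58°) = 1624 km.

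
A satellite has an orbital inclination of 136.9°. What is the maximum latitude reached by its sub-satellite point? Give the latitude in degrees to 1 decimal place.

43.1°

Retrograde orbit: the ground track reaches ±(180° − i) = ±(180 − 136.9) = ±43.1°.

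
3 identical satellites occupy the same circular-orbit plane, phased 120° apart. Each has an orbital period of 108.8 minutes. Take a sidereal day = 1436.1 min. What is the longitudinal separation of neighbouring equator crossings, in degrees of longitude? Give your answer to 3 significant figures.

T = 108.8 min = 6528.0 s.
Single-satellite node shift = (6528.0/86166) × 360° = 27.27°.
With 3 satellites evenly phased, successive equator crossings are 27.27/3 = 9.091° apart.

9.09°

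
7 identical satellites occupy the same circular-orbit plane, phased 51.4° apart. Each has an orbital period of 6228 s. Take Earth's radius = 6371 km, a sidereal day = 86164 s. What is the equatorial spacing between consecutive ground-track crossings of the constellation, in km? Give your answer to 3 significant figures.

413 km

Single-satellite node shift = (6228.0/86164) × 360° = 26.02°.
With 7 satellites evenly phased, successive equator crossings are 26.02/7 = 3.717° apart.
That is 3.717 × 111.2 = 413 km at the equator.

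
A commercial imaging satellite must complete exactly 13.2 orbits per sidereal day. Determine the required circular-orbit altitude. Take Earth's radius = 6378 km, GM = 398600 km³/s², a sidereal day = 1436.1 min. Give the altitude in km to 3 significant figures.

Required period T = 86166 / 13.2 = 6527.7 s.
From T = 2π√(a³/μ): a = (μ T²/4π²)^(1/3) = (398600 × 6527.7² / 4π²)^(1/3) = 7549 km.
Altitude h = a − R = 7549 − 6378 = 1171 km.

1170 km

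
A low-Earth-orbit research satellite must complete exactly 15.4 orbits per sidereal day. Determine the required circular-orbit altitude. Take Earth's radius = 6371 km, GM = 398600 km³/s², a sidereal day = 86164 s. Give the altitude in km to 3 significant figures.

Required period T = 86164 / 15.4 = 5595.1 s.
From T = 2π√(a³/μ): a = (μ T²/4π²)^(1/3) = (398600 × 5595.1² / 4π²)^(1/3) = 6812 km.
Altitude h = a − R = 6812 − 6371 = 441 km.

441 km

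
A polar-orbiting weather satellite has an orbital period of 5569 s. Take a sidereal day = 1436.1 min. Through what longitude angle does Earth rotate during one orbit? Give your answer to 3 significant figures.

23.3°

During one orbit Earth rotates (5569.0 / 86166) × 360° = 23.27°.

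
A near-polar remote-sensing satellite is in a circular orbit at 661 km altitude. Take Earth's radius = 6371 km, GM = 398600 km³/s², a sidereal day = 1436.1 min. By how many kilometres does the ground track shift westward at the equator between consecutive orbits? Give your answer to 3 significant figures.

2730 km

Semi-major axis a = 6371 + 661 = 7032 km. Period T = 2π√(a³/μ) = 2π√(7032³/398600) = 5868.5 s = 97.81 min.
During one orbit Earth rotates (5868.5 / 86166) × 360° = 24.52°.
At the equator that is 24.52° × (2π·6371/360) km/° = 24.52 × 111.2 = 2726 km.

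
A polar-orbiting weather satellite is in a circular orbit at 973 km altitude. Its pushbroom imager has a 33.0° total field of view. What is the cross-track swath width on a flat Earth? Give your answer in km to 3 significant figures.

576 km

Half-angle = 33.0°/2 = 16.5°.
Swath width ≈ 2h·tan(θ/2) = 2 × 973 × tan(16.5°) = 576.4 km.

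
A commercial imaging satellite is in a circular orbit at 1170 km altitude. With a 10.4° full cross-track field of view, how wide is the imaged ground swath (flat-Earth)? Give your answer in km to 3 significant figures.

Half-angle = 10.4°/2 = 5.2°.
Swath width ≈ 2h·tan(θ/2) = 2 × 1170 × tan(5.2°) = 213.0 km.

213 km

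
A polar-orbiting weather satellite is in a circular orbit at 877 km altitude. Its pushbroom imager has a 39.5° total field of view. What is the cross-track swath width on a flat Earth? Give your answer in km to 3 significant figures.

630 km

Half-angle = 39.5°/2 = 19.75°.
Swath width ≈ 2h·tan(θ/2) = 2 × 877 × tan(19.75°) = 629.8 km.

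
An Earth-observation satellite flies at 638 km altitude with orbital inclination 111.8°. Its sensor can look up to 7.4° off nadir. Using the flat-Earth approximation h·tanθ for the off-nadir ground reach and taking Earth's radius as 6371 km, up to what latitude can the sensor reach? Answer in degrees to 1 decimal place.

68.9°

Retrograde orbit: the ground track reaches ±(180° − i) = ±(180 − 111.8) = ±68.2°.
Sensor half-swath on the ground ≈ 638·tan(7.4°) = 83 km = 0.75° of latitude.
Maximum observable latitude ≈ 68.2 + 0.75 = 68.9°.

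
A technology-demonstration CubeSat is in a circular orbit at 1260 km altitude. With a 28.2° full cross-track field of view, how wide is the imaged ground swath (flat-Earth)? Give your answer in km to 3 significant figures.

633 km

Half-angle = 28.2°/2 = 14.1°.
Swath width ≈ 2h·tan(θ/2) = 2 × 1260 × tan(14.1°) = 633.0 km.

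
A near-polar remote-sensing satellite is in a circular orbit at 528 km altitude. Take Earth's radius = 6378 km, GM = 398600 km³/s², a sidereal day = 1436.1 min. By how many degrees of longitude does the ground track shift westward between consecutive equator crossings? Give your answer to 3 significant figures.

23.9°

Semi-major axis a = 6378 + 528 = 6906 km. Period T = 2π√(a³/μ) = 2π√(6906³/398600) = 5711.5 s = 95.19 min.
During one orbit Earth rotates (5711.5 / 86166) × 360° = 23.86°.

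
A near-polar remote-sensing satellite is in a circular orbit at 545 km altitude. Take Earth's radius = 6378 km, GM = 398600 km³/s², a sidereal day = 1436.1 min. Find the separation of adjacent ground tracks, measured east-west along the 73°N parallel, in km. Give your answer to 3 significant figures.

780 km

Semi-major axis a = 6378 + 545 = 6923 km. Period T = 2π√(a³/μ) = 2π√(6923³/398600) = 5732.6 s = 95.54 min.
Node shift per orbit = (5732.6/86166) × 360° = 23.95°.
Equatorial spacing = 23.95 × 111.3 km/° = 2666 km.
At 73° latitude, spacing = 2666 × cos(73°) = 780 km.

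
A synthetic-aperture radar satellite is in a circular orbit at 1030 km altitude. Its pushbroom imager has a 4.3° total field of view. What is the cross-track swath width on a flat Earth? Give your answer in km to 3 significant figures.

77.3 km

Half-angle = 4.3°/2 = 2.15°.
Swath width ≈ 2h·tan(θ/2) = 2 × 1030 × tan(2.15°) = 77.3 km.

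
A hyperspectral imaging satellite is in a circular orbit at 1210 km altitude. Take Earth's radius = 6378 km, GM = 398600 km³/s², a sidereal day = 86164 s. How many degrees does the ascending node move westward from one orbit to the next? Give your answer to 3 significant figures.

Semi-major axis a = 6378 + 1210 = 7588 km. Period T = 2π√(a³/μ) = 2π√(7588³/398600) = 6578.1 s = 109.64 min.
During one orbit Earth rotates (6578.1 / 86164) × 360° = 27.48°.

27.5°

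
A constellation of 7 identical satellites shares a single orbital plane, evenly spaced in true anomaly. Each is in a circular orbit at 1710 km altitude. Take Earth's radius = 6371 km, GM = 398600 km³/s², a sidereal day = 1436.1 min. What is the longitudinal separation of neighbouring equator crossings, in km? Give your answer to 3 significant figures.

Semi-major axis a = 6371 + 1710 = 8081 km. Period T = 2π√(a³/μ) = 2π√(8081³/398600) = 7229.5 s = 120.49 min.
Single-satellite node shift = (7229.5/86166) × 360° = 30.20°.
With 7 satellites evenly phased, successive equator crossings are 30.20/7 = 4.315° apart.
That is 4.315 × 111.2 = 480 km at the equator.

480 km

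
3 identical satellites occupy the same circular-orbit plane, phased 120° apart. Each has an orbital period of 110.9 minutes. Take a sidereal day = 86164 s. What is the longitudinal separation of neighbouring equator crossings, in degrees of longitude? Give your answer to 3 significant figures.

T = 110.9 min = 6654.0 s.
Single-satellite node shift = (6654.0/86164) × 360° = 27.80°.
With 3 satellites evenly phased, successive equator crossings are 27.80/3 = 9.267° apart.

9.27°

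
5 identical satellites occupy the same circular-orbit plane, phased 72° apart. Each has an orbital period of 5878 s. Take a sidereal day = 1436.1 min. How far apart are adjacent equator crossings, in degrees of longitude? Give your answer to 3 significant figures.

Single-satellite node shift = (5878.0/86166) × 360° = 24.56°.
With 5 satellites evenly phased, successive equator crossings are 24.56/5 = 4.912° apart.

4.91°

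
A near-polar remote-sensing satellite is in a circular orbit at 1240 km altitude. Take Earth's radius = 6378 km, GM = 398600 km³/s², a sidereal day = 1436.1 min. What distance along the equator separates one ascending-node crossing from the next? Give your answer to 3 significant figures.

3080 km

Semi-major axis a = 6378 + 1240 = 7618 km. Period T = 2π√(a³/μ) = 2π√(7618³/398600) = 6617.2 s = 110.29 min.
During one orbit Earth rotates (6617.2 / 86166) × 360° = 27.65°.
At the equator that is 27.65° × (2π·6378/360) km/° = 27.65 × 111.3 = 3078 km.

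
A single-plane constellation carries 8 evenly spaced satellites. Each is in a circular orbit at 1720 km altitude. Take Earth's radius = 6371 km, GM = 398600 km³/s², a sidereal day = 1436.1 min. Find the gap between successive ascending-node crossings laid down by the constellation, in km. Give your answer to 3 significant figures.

Semi-major axis a = 6371 + 1720 = 8091 km. Period T = 2π√(a³/μ) = 2π√(8091³/398600) = 7242.9 s = 120.72 min.
Single-satellite node shift = (7242.9/86166) × 360° = 30.26°.
With 8 satellites evenly phased, successive equator crossings are 30.26/8 = 3.783° apart.
That is 3.783 × 111.2 = 421 km at the equator.

421 km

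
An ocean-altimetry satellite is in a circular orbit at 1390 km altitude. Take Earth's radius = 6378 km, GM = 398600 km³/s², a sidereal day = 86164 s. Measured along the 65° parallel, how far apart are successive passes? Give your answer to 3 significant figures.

Semi-major axis a = 6378 + 1390 = 7768 km. Period T = 2π√(a³/μ) = 2π√(7768³/398600) = 6813.6 s = 113.56 min.
Node shift per orbit = (6813.6/86164) × 360° = 28.47°.
Equatorial spacing = 28.47 × 111.3 km/° = 3169 km.
At 65° latitude, spacing = 3169 × cos(65°) = 1339 km.

1340 km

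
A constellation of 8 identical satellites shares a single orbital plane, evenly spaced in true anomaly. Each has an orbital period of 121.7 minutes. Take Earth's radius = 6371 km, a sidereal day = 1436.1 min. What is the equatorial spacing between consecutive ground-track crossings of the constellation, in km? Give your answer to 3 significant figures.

T = 121.7 min = 7302.0 s.
Single-satellite node shift = (7302.0/86166) × 360° = 30.51°.
With 8 satellites evenly phased, successive equator crossings are 30.51/8 = 3.813° apart.
That is 3.813 × 111.2 = 424 km at the equator.

424 km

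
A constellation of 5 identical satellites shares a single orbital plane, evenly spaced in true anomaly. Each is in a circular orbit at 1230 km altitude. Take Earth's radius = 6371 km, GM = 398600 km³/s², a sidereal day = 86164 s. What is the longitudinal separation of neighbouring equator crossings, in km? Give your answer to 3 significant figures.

613 km

Semi-major axis a = 6371 + 1230 = 7601 km. Period T = 2π√(a³/μ) = 2π√(7601³/398600) = 6595.0 s = 109.92 min.
Single-satellite node shift = (6595.0/86164) × 360° = 27.55°.
With 5 satellites evenly phased, successive equator crossings are 27.55/5 = 5.511° apart.
That is 5.511 × 111.2 = 613 km at the equator.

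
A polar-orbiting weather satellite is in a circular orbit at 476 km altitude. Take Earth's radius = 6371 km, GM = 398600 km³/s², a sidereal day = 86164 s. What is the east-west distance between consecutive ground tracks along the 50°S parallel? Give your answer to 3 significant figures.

Semi-major axis a = 6371 + 476 = 6847 km. Period T = 2π√(a³/μ) = 2π√(6847³/398600) = 5638.5 s = 93.97 min.
Node shift per orbit = (5638.5/86164) × 360° = 23.56°.
Equatorial spacing = 23.56 × 111.2 km/° = 2620 km.
At 50° latitude, spacing = 2620 × cos(50°) = 1684 km.

1680 km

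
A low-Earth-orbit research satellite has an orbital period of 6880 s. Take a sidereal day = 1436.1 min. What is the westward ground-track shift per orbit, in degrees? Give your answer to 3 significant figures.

28.7°

During one orbit Earth rotates (6880.0 / 86166) × 360° = 28.74°.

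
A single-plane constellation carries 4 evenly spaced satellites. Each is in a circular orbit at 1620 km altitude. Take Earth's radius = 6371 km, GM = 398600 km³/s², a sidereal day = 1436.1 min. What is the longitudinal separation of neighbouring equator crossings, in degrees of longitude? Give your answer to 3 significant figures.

Semi-major axis a = 6371 + 1620 = 7991 km. Period T = 2π√(a³/μ) = 2π√(7991³/398600) = 7109.1 s = 118.48 min.
Single-satellite node shift = (7109.1/86166) × 360° = 29.70°.
With 4 satellites evenly phased, successive equator crossings are 29.70/4 = 7.425° apart.

7.43°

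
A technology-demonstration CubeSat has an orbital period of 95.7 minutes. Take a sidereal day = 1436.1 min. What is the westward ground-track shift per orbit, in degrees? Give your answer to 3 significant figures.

24.0°

T = 95.7 min = 5742.0 s.
During one orbit Earth rotates (5742.0 / 86166) × 360° = 23.99°.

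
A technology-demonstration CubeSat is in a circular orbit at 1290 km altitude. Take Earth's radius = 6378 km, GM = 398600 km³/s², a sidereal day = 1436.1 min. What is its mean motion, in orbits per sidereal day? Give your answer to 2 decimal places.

Semi-major axis a = 6378 + 1290 = 7668 km. Period T = 2π√(a³/μ) = 2π√(7668³/398600) = 6682.4 s = 111.37 min.
Orbits per sidereal day = 86166 / 6682.4 = 12.894.

12.89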